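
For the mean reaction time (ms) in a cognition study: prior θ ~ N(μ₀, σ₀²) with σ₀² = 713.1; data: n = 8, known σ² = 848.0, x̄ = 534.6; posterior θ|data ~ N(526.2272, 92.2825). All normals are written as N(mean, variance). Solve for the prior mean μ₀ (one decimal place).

μ₀ = 469.9

The posterior mean is a precision-weighted average: μ_n = (τ₀μ₀ + τ_data·x̄)/(τ₀+τ_data), with τ₀=1/σ₀² and τ_data=n/σ².
Here τ₀ = 1/713.1 = 0.001402 and τ_data = 8/848.0 = 0.009434, so τ_n = 0.010836.
Rearranging for μ₀: μ₀ = (μ_n·τ_n − τ_data·x̄)/τ₀ = (526.2272·0.010836 − 0.009434·534.6) / 0.001402 = 0.658782/0.001402 ≈ 469.9.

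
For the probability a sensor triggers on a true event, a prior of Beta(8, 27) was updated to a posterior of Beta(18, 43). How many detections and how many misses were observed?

10 detections and 16 misses

A Beta(α, β) prior with s successes and f failures in binomial data gives a Beta(α+s, β+f) posterior.
So s = 18 − 8 = 10 and f = 43 − 27 = 16.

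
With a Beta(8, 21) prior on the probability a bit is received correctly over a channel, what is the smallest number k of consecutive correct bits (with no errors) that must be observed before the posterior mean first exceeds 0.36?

After k correct bits and 0 errors the posterior is Beta(8+k, 21), with mean (8+k)/(8+21+k).
Set (8+k)/(29+k) > 0.36 and solve: k > (0.36·29 − 8)/(1 − 0.36) = 3.812.
The smallest integer exceeding 3.812 is 4, and checking k=4: (12)/(33) = 0.3636 > 0.36.

k = 4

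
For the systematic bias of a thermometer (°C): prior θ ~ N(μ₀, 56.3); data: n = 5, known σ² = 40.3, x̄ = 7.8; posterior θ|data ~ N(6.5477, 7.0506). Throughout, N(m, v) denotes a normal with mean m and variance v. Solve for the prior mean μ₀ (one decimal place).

μ₀ = -2.2

The posterior mean is a precision-weighted average: μ_n = (τ₀μ₀ + τ_data·x̄)/(τ₀+τ_data), with τ₀=1/σ₀² and τ_data=n/σ².
Here τ₀ = 1/56.3 = 0.017762 and τ_data = 5/40.3 = 0.124069, so τ_n = 0.141831.
Rearranging for μ₀: μ₀ = (μ_n·τ_n − τ_data·x̄)/τ₀ = (6.5477·0.141831 − 0.124069·7.8) / 0.017762 = -0.039071/0.017762 ≈ -2.2.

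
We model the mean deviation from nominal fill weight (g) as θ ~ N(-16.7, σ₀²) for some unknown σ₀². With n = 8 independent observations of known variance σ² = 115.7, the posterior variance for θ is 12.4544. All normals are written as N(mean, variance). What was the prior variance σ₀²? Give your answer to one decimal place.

σ₀² = 89.7

Posterior precision equals prior precision plus data precision: 1/σ_n² = 1/σ₀² + n/σ².
So 1/σ₀² = 1/12.4544 − 8/115.7 = 0.080293 − 0.069144 = 0.011149.
Hence σ₀² = 1/0.011149 ≈ 89.7.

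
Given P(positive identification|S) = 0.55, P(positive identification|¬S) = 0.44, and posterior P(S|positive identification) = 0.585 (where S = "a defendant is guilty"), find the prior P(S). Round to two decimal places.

Bayes' rule in odds form gives O(S|E) = O(S)·[P(E|S)/P(E|¬S)], hence O(S) = O(S|E)/LR.
Posterior odds = 0.585/(1−0.585) = 1.4096. LR = 0.55/0.44 = 1.2500.
Prior odds = 1.4096/1.2500 = 1.1277, so P(S) = 1.1277/(1+1.1277) ≈ 0.53.

P(S) = 0.53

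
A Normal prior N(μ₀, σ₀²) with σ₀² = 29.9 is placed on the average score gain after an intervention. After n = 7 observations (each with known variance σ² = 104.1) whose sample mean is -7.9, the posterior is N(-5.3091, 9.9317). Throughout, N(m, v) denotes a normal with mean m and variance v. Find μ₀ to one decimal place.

With known observation variance, the Normal–Normal posterior has precision τ_n = τ₀ + n/σ² and mean μ_n = (τ₀μ₀ + (n/σ²)x̄)/τ_n.
Here τ₀ = 1/29.9 = 0.033445 and τ_data = 7/104.1 = 0.067243, so τ_n = 0.100688.
Rearranging for μ₀: μ₀ = (μ_n·τ_n − τ_data·x̄)/τ₀ = (-5.3091·0.100688 − 0.067243·-7.9) / 0.033445 = -0.003343/0.033445 ≈ -0.1.

μ₀ = -0.1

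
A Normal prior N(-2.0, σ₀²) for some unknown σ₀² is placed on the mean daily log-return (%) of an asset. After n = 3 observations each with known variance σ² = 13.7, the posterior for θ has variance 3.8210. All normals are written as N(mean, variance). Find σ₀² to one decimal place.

σ₀² = 23.4

For the Normal–Normal model with known σ², precisions add: τ_n = τ₀ + n/σ².
So 1/σ₀² = 1/3.8210 − 3/13.7 = 0.261712 − 0.218978 = 0.042734.
Hence σ₀² = 1/0.042734 ≈ 23.4.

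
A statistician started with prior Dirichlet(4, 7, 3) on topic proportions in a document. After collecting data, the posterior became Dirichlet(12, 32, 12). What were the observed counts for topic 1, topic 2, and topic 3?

counts (8, 25, 9)

For a Dirichlet(α) prior with multinomial counts c, the posterior is Dirichlet(α + c) componentwise.
Counts are posterior − prior componentwise: 12−4=8, 32−7=25, 12−3=9.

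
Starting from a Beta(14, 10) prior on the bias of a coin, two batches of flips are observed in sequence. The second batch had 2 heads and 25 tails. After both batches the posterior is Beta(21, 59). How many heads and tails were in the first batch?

5 heads and 24 tails

Sequential conjugate updates are equivalent to a single update on the pooled data, so total successes = posterior α − prior α and total failures = posterior β − prior β.
Total across both batches: 21−14=7 heads, 59−10=49 tails.
Subtract the second batch: 7−2=5 heads and 49−25=24 tails.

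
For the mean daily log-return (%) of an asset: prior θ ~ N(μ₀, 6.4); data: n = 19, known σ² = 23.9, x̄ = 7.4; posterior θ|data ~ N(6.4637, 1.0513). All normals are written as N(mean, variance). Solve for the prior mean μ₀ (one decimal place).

With known observation variance, the Normal–Normal posterior has precision τ_n = τ₀ + n/σ² and mean μ_n = (τ₀μ₀ + (n/σ²)x̄)/τ_n.
Here τ₀ = 1/6.4 = 0.156250 and τ_data = 19/23.9 = 0.794979, so τ_n = 0.951229.
Rearranging for μ₀: μ₀ = (μ_n·τ_n − τ_data·x̄)/τ₀ = (6.4637·0.951229 − 0.794979·7.4) / 0.156250 = 0.265614/0.156250 ≈ 1.7.

μ₀ = 1.7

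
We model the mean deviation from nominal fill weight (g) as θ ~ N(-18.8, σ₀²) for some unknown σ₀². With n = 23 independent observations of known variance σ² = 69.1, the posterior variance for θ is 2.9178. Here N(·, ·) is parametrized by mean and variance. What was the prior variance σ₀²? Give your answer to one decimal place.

σ₀² = 101.3

Posterior precision equals prior precision plus data precision: 1/σ_n² = 1/σ₀² + n/σ².
So 1/σ₀² = 1/2.9178 − 23/69.1 = 0.342724 − 0.332851 = 0.009873.
Hence σ₀² = 1/0.009873 ≈ 101.3.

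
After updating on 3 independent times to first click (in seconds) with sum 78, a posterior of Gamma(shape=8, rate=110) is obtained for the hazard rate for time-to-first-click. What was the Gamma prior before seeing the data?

Gamma(shape=5, rate=32)

For an exponential likelihood with a Gamma(α, β) prior on the rate, n observations with total T give posterior Gamma(α+n, β+T).
So α = 8 − 3 = 5 and β = 110 − 78 = 32.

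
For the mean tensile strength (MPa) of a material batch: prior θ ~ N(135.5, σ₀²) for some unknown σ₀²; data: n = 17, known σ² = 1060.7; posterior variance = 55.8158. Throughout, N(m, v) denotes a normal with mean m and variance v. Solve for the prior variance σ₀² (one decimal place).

Posterior precision equals prior precision plus data precision: 1/σ_n² = 1/σ₀² + n/σ².
So 1/σ₀² = 1/55.8158 − 17/1060.7 = 0.017916 − 0.016027 = 0.001889.
Hence σ₀² = 1/0.001889 ≈ 529.4.

σ₀² = 529.4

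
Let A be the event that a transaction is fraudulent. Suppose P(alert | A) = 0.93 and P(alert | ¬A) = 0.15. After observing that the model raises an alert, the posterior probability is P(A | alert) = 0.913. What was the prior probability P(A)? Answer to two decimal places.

P(A) = 0.63

Bayes' rule in odds form gives O(A|E) = O(A)·[P(E|A)/P(E|¬A)], hence O(A) = O(A|E)/LR.
Posterior odds = 0.913/(1−0.913) = 10.4943. LR = 0.93/0.15 = 6.2000.
Prior odds = 10.4943/6.2000 = 1.6926, so P(A) = 1.6926/(1+1.6926) ≈ 0.63.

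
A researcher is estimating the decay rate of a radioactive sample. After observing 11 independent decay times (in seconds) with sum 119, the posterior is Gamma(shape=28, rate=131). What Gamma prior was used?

Gamma(shape=17, rate=12)

Gamma–exponential conjugacy: posterior shape = α + n, posterior rate = β + Σtᵢ.
So α = 28 − 11 = 17 and β = 131 − 119 = 12.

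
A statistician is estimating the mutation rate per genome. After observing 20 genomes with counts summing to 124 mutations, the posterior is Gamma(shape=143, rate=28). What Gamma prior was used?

A Gamma(α, β) prior (rate parametrization) on a Poisson rate with n observations summing to S gives posterior Gamma(α+S, β+n).
So α = 143 − 124 = 19 and β = 28 − 20 = 8.

Gamma(shape=19, rate=8)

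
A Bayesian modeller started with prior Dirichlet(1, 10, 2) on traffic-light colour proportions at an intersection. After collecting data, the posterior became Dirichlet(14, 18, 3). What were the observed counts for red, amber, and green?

For a Dirichlet(α) prior with multinomial counts c, the posterior is Dirichlet(α + c) componentwise.
Counts are posterior − prior componentwise: 14−1=13, 18−10=8, 3−2=1.

counts (13, 8, 1)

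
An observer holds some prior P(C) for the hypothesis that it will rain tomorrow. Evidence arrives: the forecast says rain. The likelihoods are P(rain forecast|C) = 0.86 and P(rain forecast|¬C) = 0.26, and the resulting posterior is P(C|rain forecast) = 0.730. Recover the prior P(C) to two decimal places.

In odds form, posterior odds = prior odds × likelihood ratio, so prior odds = posterior odds ÷ LR.
Posterior odds = 0.730/(1−0.730) = 2.7037. LR = 0.86/0.26 = 3.3077.
Prior odds = 2.7037/3.3077 = 0.8174, so P(C) = 0.8174/(1+0.8174) ≈ 0.45.

P(C) = 0.45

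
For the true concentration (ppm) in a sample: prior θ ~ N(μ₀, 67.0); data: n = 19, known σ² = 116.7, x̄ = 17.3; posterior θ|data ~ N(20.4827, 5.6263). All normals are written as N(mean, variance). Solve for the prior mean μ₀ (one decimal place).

The posterior mean is a precision-weighted average: μ_n = (τ₀μ₀ + τ_data·x̄)/(τ₀+τ_data), with τ₀=1/σ₀² and τ_data=n/σ².
Here τ₀ = 1/67.0 = 0.014925 and τ_data = 19/116.7 = 0.162811, so τ_n = 0.177736.
Rearranging for μ₀: μ₀ = (μ_n·τ_n − τ_data·x̄)/τ₀ = (20.4827·0.177736 − 0.162811·17.3) / 0.014925 = 0.823883/0.014925 ≈ 55.2.

μ₀ = 55.2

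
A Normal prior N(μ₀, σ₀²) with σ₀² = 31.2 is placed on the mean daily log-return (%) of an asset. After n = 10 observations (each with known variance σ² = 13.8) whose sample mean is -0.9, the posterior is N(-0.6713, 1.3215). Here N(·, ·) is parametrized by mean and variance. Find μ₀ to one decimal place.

μ₀ = 4.5

With known observation variance, the Normal–Normal posterior has precision τ_n = τ₀ + n/σ² and mean μ_n = (τ₀μ₀ + (n/σ²)x̄)/τ_n.
Here τ₀ = 1/31.2 = 0.032051 and τ_data = 10/13.8 = 0.724638, so τ_n = 0.756689.
Rearranging for μ₀: μ₀ = (μ_n·τ_n − τ_data·x̄)/τ₀ = (-0.6713·0.756689 − 0.724638·-0.9) / 0.032051 = 0.144209/0.032051 ≈ 4.5.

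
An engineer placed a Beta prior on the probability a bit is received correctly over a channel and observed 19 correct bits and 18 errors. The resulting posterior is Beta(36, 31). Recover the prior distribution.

Beta is conjugate to the binomial likelihood: posterior = Beta(a+s, b+f).
Subtract the data counts: 36−19=17, 31−18=13.

Beta(17, 13)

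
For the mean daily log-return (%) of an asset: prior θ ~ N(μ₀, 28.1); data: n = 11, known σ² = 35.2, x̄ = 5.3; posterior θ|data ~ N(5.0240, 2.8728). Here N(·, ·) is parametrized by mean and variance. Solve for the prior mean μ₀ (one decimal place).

The posterior mean is a precision-weighted average: μ_n = (τ₀μ₀ + τ_data·x̄)/(τ₀+τ_data), with τ₀=1/σ₀² and τ_data=n/σ².
Here τ₀ = 1/28.1 = 0.035587 and τ_data = 11/35.2 = 0.312500, so τ_n = 0.348087.
Rearranging for μ₀: μ₀ = (μ_n·τ_n − τ_data·x̄)/τ₀ = (5.0240·0.348087 − 0.312500·5.3) / 0.035587 = 0.092539/0.035587 ≈ 2.6.

μ₀ = 2.6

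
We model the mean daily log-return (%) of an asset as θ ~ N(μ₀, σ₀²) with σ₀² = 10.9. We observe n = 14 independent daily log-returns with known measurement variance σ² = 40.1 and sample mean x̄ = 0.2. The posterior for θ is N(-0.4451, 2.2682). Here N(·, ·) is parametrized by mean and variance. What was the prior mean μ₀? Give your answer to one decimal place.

The posterior mean is a precision-weighted average: μ_n = (τ₀μ₀ + τ_data·x̄)/(τ₀+τ_data), with τ₀=1/σ₀² and τ_data=n/σ².
Here τ₀ = 1/10.9 = 0.091743 and τ_data = 14/40.1 = 0.349127, so τ_n = 0.440870.
Rearranging for μ₀: μ₀ = (μ_n·τ_n − τ_data·x̄)/τ₀ = (-0.4451·0.440870 − 0.349127·0.2) / 0.091743 = -0.266057/0.091743 ≈ -2.9.

μ₀ = -2.9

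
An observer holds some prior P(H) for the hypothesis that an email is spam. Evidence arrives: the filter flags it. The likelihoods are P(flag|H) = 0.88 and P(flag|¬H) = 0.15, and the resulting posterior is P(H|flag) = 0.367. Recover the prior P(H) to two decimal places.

In odds form, posterior odds = prior odds × likelihood ratio, so prior odds = posterior odds ÷ LR.
Posterior odds = 0.367/(1−0.367) = 0.5798. LR = 0.88/0.15 = 5.8667.
Prior odds = 0.5798/5.8667 = 0.0988, so P(H) = 0.0988/(1+0.0988) ≈ 0.09.

P(H) = 0.09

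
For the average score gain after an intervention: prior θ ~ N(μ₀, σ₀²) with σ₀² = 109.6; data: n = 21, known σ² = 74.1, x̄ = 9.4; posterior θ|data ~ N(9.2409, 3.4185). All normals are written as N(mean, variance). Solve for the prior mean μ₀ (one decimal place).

The posterior mean is a precision-weighted average: μ_n = (τ₀μ₀ + τ_data·x̄)/(τ₀+τ_data), with τ₀=1/σ₀² and τ_data=n/σ².
Here τ₀ = 1/109.6 = 0.009124 and τ_data = 21/74.1 = 0.283401, so τ_n = 0.292525.
Rearranging for μ₀: μ₀ = (μ_n·τ_n − τ_data·x̄)/τ₀ = (9.2409·0.292525 − 0.283401·9.4) / 0.009124 = 0.039225/0.009124 ≈ 4.3.

μ₀ = 4.3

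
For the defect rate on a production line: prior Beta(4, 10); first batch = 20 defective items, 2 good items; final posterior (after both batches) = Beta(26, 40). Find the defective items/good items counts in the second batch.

Sequential conjugate updates are equivalent to a single update on the pooled data, so total successes = posterior α − prior α and total failures = posterior β − prior β.
Total across both batches: 26−4=22 defective items, 40−10=30 good items.
Subtract the first batch: 22−20=2 defective items and 30−2=28 good items.

2 defective items and 28 good items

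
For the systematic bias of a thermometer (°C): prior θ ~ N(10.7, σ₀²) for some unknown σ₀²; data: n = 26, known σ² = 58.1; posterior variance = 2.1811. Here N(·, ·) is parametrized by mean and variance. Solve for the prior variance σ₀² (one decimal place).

σ₀² = 91.1

Posterior precision equals prior precision plus data precision: 1/σ_n² = 1/σ₀² + n/σ².
So 1/σ₀² = 1/2.1811 − 26/58.1 = 0.458484 − 0.447504 = 0.010980.
Hence σ₀² = 1/0.010980 ≈ 91.1.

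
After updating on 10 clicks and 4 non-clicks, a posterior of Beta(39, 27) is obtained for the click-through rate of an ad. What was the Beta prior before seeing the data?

Beta is conjugate to the binomial likelihood: posterior = Beta(α+s, β+f).
So α = 39 − 10 = 29 and β = 27 − 4 = 23.

Beta(29, 23)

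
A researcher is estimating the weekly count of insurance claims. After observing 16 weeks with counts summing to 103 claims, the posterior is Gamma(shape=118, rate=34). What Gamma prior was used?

Gamma–Poisson conjugacy: posterior shape = α + Σxᵢ, posterior rate = β + n.
So α = 118 − 103 = 15 and β = 34 − 16 = 18.

Gamma(shape=15, rate=18)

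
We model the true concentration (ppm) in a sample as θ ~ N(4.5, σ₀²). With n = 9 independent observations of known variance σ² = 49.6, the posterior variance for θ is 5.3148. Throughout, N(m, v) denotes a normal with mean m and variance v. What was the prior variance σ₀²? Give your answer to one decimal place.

σ₀² = 149.2

For the Normal–Normal model with known σ², precisions add: τ_n = τ₀ + n/σ².
So 1/σ₀² = 1/5.3148 − 9/49.6 = 0.188154 − 0.181452 = 0.006702.
Hence σ₀² = 1/0.006702 ≈ 149.2.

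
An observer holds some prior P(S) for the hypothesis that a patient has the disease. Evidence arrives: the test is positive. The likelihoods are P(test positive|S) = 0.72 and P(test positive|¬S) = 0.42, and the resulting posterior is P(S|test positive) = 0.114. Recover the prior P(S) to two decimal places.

P(S) = 0.07

Bayes' rule in odds form gives O(S|E) = O(S)·[P(E|S)/P(E|¬S)], hence O(S) = O(S|E)/LR.
Posterior odds = 0.114/(1−0.114) = 0.1287. LR = 0.72/0.42 = 1.7143.
Prior odds = 0.1287/1.7143 = 0.0751, so P(S) = 0.0751/(1+0.0751) ≈ 0.07.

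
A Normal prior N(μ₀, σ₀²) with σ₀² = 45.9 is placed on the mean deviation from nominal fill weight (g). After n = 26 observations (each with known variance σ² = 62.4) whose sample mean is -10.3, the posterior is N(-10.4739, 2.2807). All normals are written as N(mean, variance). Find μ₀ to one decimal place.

μ₀ = -13.8

With known observation variance, the Normal–Normal posterior has precision τ_n = τ₀ + n/σ² and mean μ_n = (τ₀μ₀ + (n/σ²)x̄)/τ_n.
Here τ₀ = 1/45.9 = 0.021786 and τ_data = 26/62.4 = 0.416667, so τ_n = 0.438453.
Rearranging for μ₀: μ₀ = (μ_n·τ_n − τ_data·x̄)/τ₀ = (-10.4739·0.438453 − 0.416667·-10.3) / 0.021786 = -0.300643/0.021786 ≈ -13.8.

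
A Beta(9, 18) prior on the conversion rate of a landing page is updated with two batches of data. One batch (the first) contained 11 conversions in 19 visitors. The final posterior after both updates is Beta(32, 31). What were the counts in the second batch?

12 conversions and 5 bounces

Because Beta–binomial updating is additive in the counts, the combined data contributed (α_post−α_prior, β_post−β_prior) successes and failures.
Total across both batches: 32−9=23 conversions, 31−18=13 bounces.
Subtract the first batch: 23−11=12 conversions and 13−8=5 bounces.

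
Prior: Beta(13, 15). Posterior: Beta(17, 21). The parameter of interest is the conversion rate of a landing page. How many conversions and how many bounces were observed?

Beta is conjugate to the binomial likelihood: posterior = Beta(a+s, b+f).
Match parameters: s=17−13=4, f=21−15=6.

4 conversions and 6 bounces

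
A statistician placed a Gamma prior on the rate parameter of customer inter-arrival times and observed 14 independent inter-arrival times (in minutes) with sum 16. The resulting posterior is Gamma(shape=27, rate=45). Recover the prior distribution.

Gamma(shape=13, rate=29)

For an exponential likelihood with a Gamma(α, β) prior on the rate, n observations with total T give posterior Gamma(α+n, β+T).
So α = 27 − 14 = 13 and β = 45 − 16 = 29.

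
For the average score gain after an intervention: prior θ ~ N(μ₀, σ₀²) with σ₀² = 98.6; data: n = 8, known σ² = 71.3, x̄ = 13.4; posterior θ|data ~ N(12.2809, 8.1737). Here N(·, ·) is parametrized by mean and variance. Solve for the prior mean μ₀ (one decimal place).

μ₀ = -0.1

With known observation variance, the Normal–Normal posterior has precision τ_n = τ₀ + n/σ² and mean μ_n = (τ₀μ₀ + (n/σ²)x̄)/τ_n.
Here τ₀ = 1/98.6 = 0.010142 and τ_data = 8/71.3 = 0.112202, so τ_n = 0.122344.
Rearranging for μ₀: μ₀ = (μ_n·τ_n − τ_data·x̄)/τ₀ = (12.2809·0.122344 − 0.112202·13.4) / 0.010142 = -0.001012/0.010142 ≈ -0.1.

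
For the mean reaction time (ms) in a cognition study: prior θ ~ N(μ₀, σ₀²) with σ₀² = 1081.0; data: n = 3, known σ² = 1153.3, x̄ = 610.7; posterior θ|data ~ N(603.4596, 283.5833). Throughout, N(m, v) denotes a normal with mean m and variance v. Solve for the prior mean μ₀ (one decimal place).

With known observation variance, the Normal–Normal posterior has precision τ_n = τ₀ + n/σ² and mean μ_n = (τ₀μ₀ + (n/σ²)x̄)/τ_n.
Here τ₀ = 1/1081.0 = 0.000925 and τ_data = 3/1153.3 = 0.002601, so τ_n = 0.003526.
Rearranging for μ₀: μ₀ = (μ_n·τ_n − τ_data·x̄)/τ₀ = (603.4596·0.003526 − 0.002601·610.7) / 0.000925 = 0.539368/0.000925 ≈ 583.1.

μ₀ = 583.1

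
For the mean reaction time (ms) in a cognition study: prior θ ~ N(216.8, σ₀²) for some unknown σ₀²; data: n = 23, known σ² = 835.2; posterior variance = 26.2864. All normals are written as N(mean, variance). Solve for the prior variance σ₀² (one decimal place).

σ₀² = 95.2

Posterior precision equals prior precision plus data precision: 1/σ_n² = 1/σ₀² + n/σ².
So 1/σ₀² = 1/26.2864 − 23/835.2 = 0.038042 − 0.027538 = 0.010504.
Hence σ₀² = 1/0.010504 ≈ 95.2.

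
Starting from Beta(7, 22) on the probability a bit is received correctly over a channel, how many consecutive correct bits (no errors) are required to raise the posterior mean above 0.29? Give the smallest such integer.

k = 2

After k correct bits and 0 errors the posterior is Beta(7+k, 22), with mean (7+k)/(7+22+k).
Set (7+k)/(29+k) > 0.29 and solve: k > (0.29·29 − 7)/(1 − 0.29) = 1.986.
The smallest integer exceeding 1.986 is 2.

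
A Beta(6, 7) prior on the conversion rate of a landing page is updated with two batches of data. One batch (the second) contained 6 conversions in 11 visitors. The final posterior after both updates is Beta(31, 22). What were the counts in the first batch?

Because Beta–binomial updating is additive in the counts, the combined data contributed (α_post−α_prior, β_post−β_prior) successes and failures.
Total across both batches: 31−6=25 conversions, 22−7=15 bounces.
Subtract the second batch: 25−6=19 conversions and 15−5=10 bounces.

19 conversions and 10 bounces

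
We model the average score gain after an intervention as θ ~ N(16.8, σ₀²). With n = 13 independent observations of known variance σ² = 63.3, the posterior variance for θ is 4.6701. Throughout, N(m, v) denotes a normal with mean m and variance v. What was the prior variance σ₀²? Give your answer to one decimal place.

Posterior precision equals prior precision plus data precision: 1/σ_n² = 1/σ₀² + n/σ².
So 1/σ₀² = 1/4.6701 − 13/63.3 = 0.214128 − 0.205371 = 0.008757.
Hence σ₀² = 1/0.008757 ≈ 114.2.

σ₀² = 114.2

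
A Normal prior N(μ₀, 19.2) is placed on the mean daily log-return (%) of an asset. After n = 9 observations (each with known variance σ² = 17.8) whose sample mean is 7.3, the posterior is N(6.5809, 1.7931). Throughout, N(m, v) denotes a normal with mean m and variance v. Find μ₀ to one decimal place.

μ₀ = -0.4

With known observation variance, the Normal–Normal posterior has precision τ_n = τ₀ + n/σ² and mean μ_n = (τ₀μ₀ + (n/σ²)x̄)/τ_n.
Here τ₀ = 1/19.2 = 0.052083 and τ_data = 9/17.8 = 0.505618, so τ_n = 0.557701.
Rearranging for μ₀: μ₀ = (μ_n·τ_n − τ_data·x̄)/τ₀ = (6.5809·0.557701 − 0.505618·7.3) / 0.052083 = -0.020837/0.052083 ≈ -0.4.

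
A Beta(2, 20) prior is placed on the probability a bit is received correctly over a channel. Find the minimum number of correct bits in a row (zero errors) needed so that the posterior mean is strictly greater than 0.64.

k = 34

After k correct bits and 0 errors the posterior is Beta(2+k, 20), with mean (2+k)/(2+20+k).
Set (2+k)/(22+k) > 0.64 and solve: k > (0.64·22 − 2)/(1 − 0.64) = 33.556.
The smallest integer exceeding 33.556 is 34, and checking k=34: (36)/(56) = 0.6429 > 0.64.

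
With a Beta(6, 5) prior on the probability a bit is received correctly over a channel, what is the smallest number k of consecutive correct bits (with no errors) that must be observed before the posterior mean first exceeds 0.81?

After k correct bits and 0 errors the posterior is Beta(6+k, 5), with mean (6+k)/(6+5+k).
Set (6+k)/(11+k) > 0.81 and solve: k > (0.81·11 − 6)/(1 − 0.81) = 15.316.
The smallest integer exceeding 15.316 is 16, and checking k=16: (22)/(27) = 0.8148 > 0.81.

k = 16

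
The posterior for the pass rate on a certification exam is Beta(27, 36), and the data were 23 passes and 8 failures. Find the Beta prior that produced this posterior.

Under Beta–binomial conjugacy the posterior parameters are (a+s, b+f).
Subtract the data counts: 27−23=4, 36−8=28.

Beta(4, 28)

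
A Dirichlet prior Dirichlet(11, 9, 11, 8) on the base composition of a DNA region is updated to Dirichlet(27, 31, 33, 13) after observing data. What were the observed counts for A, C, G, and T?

counts (16, 22, 22, 5)

For a Dirichlet(α) prior with multinomial counts c, the posterior is Dirichlet(α + c) componentwise.
Counts are posterior − prior componentwise: 27−11=16, 31−9=22, 33−11=22, 13−8=5.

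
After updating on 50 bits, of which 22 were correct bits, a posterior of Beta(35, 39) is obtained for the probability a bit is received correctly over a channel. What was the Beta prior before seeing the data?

Beta(13, 11)

Under Beta–binomial conjugacy the posterior parameters are (α+s, β+f).
Subtract the data counts: 35−22=13, 39−28=11.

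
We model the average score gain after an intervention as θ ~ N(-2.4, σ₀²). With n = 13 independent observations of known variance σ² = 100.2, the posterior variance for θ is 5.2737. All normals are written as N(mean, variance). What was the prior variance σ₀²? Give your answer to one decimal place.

σ₀² = 16.7

Posterior precision equals prior precision plus data precision: 1/σ_n² = 1/σ₀² + n/σ².
So 1/σ₀² = 1/5.2737 − 13/100.2 = 0.189620 − 0.129741 = 0.059879.
Hence σ₀² = 1/0.059879 ≈ 16.7.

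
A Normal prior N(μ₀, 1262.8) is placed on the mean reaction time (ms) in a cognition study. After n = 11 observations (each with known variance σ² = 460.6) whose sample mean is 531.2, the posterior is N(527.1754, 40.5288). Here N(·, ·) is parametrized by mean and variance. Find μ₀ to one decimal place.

The posterior mean is a precision-weighted average: μ_n = (τ₀μ₀ + τ_data·x̄)/(τ₀+τ_data), with τ₀=1/σ₀² and τ_data=n/σ².
Here τ₀ = 1/1262.8 = 0.000792 and τ_data = 11/460.6 = 0.023882, so τ_n = 0.024674.
Rearranging for μ₀: μ₀ = (μ_n·τ_n − τ_data·x̄)/τ₀ = (527.1754·0.024674 − 0.023882·531.2) / 0.000792 = 0.321407/0.000792 ≈ 405.8.

μ₀ = 405.8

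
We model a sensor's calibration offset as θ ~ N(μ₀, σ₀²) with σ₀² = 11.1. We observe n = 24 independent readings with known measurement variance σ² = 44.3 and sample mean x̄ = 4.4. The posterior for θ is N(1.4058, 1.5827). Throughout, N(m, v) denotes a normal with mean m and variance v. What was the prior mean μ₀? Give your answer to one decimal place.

With known observation variance, the Normal–Normal posterior has precision τ_n = τ₀ + n/σ² and mean μ_n = (τ₀μ₀ + (n/σ²)x̄)/τ_n.
Here τ₀ = 1/11.1 = 0.090090 and τ_data = 24/44.3 = 0.541761, so τ_n = 0.631851.
Rearranging for μ₀: μ₀ = (μ_n·τ_n − τ_data·x̄)/τ₀ = (1.4058·0.631851 − 0.541761·4.4) / 0.090090 = -1.495492/0.090090 ≈ -16.6.

μ₀ = -16.6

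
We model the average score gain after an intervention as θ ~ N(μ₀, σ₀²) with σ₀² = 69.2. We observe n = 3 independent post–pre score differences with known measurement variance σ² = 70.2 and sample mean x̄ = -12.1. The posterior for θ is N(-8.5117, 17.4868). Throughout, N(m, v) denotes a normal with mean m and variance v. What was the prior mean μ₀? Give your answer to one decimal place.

With known observation variance, the Normal–Normal posterior has precision τ_n = τ₀ + n/σ² and mean μ_n = (τ₀μ₀ + (n/σ²)x̄)/τ_n.
Here τ₀ = 1/69.2 = 0.014451 and τ_data = 3/70.2 = 0.042735, so τ_n = 0.057186.
Rearranging for μ₀: μ₀ = (μ_n·τ_n − τ_data·x̄)/τ₀ = (-8.5117·0.057186 − 0.042735·-12.1) / 0.014451 = 0.030343/0.014451 ≈ 2.1.

μ₀ = 2.1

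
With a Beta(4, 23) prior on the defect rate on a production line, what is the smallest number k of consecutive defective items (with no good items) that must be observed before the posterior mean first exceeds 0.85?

After k defective items and 0 good items the posterior is Beta(4+k, 23), with mean (4+k)/(4+23+k).
Set (4+k)/(27+k) > 0.85 and solve: k > (0.85·27 − 4)/(1 − 0.85) = 126.333.
The smallest integer exceeding 126.333 is 127.

k = 127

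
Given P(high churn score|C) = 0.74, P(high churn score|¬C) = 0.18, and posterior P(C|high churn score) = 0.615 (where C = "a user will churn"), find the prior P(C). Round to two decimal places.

P(C) = 0.28

In odds form, posterior odds = prior odds × likelihood ratio, so prior odds = posterior odds ÷ LR.
Posterior odds = 0.615/(1−0.615) = 1.5974. LR = 0.74/0.18 = 4.1111.
Prior odds = 1.5974/4.1111 = 0.3886, so P(C) = 0.3886/(1+0.3886) ≈ 0.28.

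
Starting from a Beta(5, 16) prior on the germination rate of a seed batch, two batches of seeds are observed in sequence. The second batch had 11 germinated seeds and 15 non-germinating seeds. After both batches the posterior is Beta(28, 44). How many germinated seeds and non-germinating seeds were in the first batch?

Because Beta–binomial updating is additive in the counts, the combined data contributed (α_post−α_prior, β_post−β_prior) successes and failures.
Total across both batches: 28−5=23 germinated seeds, 44−16=28 non-germinating seeds.
Subtract the second batch: 23−11=12 germinated seeds and 28−15=13 non-germinating seeds.

12 germinated seeds and 13 non-germinating seeds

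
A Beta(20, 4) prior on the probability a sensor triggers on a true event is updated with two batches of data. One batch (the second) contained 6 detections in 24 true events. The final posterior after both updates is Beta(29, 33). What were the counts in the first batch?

Because Beta–binomial updating is additive in the counts, the combined data contributed (α_post−α_prior, β_post−β_prior) successes and failures.
Total across both batches: 29−20=9 detections, 33−4=29 misses.
Subtract the second batch: 9−6=3 detections and 29−18=11 misses.

3 detections and 11 misses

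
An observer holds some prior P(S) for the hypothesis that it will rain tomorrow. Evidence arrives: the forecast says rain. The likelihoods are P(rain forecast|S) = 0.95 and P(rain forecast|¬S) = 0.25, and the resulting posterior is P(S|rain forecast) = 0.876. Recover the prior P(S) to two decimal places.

P(S) = 0.65

In odds form, posterior odds = prior odds × likelihood ratio, so prior odds = posterior odds ÷ LR.
Posterior odds = 0.876/(1−0.876) = 7.0645. LR = 0.95/0.25 = 3.8000.
Prior odds = 7.0645/3.8000 = 1.8591, so P(S) = 1.8591/(1+1.8591) ≈ 0.65.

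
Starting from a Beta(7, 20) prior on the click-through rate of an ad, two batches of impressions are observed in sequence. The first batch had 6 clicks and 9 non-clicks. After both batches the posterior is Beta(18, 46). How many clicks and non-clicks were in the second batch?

Sequential conjugate updates are equivalent to a single update on the pooled data, so total successes = posterior α − prior α and total failures = posterior β − prior β.
Total across both batches: 18−7=11 clicks, 46−20=26 non-clicks.
Subtract the first batch: 11−6=5 clicks and 26−9=17 non-clicks.

5 clicks and 17 non-clicks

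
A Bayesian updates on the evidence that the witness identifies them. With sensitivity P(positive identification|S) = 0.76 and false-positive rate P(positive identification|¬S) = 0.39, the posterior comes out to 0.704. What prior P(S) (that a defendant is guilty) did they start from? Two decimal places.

P(S) = 0.55

In odds form, posterior odds = prior odds × likelihood ratio, so prior odds = posterior odds ÷ LR.
Posterior odds = 0.704/(1−0.704) = 2.3784. LR = 0.76/0.39 = 1.9487.
Prior odds = 2.3784/1.9487 = 1.2205, so P(S) = 1.2205/(1+1.2205) ≈ 0.55.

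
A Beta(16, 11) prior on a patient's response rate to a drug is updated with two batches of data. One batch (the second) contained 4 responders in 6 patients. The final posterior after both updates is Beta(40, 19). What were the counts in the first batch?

20 responders and 6 non-responders

Because Beta–binomial updating is additive in the counts, the combined data contributed (α_post−α_prior, β_post−β_prior) successes and failures.
Total across both batches: 40−16=24 responders, 19−11=8 non-responders.
Subtract the second batch: 24−4=20 responders and 8−2=6 non-responders.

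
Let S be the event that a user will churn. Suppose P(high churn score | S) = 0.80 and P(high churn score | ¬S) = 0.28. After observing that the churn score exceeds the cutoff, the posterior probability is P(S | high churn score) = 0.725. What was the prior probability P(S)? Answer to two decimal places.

Bayes' rule in odds form gives O(S|E) = O(S)·[P(E|S)/P(E|¬S)], hence O(S) = O(S|E)/LR.
Posterior odds = 0.725/(1−0.725) = 2.6364. LR = 0.80/0.28 = 2.8571.
Prior odds = 2.6364/2.8571 = 0.9228, so P(S) = 0.9228/(1+0.9228) ≈ 0.48.

P(S) = 0.48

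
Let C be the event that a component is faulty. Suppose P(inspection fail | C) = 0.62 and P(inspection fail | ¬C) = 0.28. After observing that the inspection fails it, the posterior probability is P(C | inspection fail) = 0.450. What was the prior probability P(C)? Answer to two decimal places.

P(C) = 0.27

Bayes' rule in odds form gives O(C|E) = O(C)·[P(E|C)/P(E|¬C)], hence O(C) = O(C|E)/LR.
Posterior odds = 0.450/(1−0.450) = 0.8182. LR = 0.62/0.28 = 2.2143.
Prior odds = 0.8182/2.2143 = 0.3695, so P(C) = 0.3695/(1+0.3695) ≈ 0.27.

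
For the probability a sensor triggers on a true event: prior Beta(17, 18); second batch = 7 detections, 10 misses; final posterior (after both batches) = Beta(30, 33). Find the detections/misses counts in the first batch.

6 detections and 5 misses

Because Beta–binomial updating is additive in the counts, the combined data contributed (α_post−α_prior, β_post−β_prior) successes and failures.
Total across both batches: 30−17=13 detections, 33−18=15 misses.
Subtract the second batch: 13−7=6 detections and 15−10=5 misses.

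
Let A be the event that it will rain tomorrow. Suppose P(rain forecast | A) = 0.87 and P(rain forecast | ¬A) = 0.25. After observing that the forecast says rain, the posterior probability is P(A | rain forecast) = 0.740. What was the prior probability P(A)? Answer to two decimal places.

P(A) = 0.45

Bayes' rule in odds form gives O(A|E) = O(A)·[P(E|A)/P(E|¬A)], hence O(A) = O(A|E)/LR.
Posterior odds = 0.740/(1−0.740) = 2.8462. LR = 0.87/0.25 = 3.4800.
Prior odds = 2.8462/3.4800 = 0.8179, so P(A) = 0.8179/(1+0.8179) ≈ 0.45.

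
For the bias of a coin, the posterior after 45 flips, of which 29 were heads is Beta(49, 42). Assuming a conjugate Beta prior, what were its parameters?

Beta(20, 26)

Beta is conjugate to the binomial likelihood: posterior = Beta(a+s, b+f).
Subtract the data counts: 49−29=20, 42−16=26.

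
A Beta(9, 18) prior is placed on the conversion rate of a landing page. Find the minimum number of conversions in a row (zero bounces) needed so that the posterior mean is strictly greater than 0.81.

After k conversions and 0 bounces the posterior is Beta(9+k, 18), with mean (9+k)/(9+18+k).
Set (9+k)/(27+k) > 0.81 and solve: k > (0.81·27 − 9)/(1 − 0.81) = 67.737.
The smallest integer exceeding 67.737 is 68, and checking k=68: (77)/(95) = 0.8105 > 0.81.

k = 68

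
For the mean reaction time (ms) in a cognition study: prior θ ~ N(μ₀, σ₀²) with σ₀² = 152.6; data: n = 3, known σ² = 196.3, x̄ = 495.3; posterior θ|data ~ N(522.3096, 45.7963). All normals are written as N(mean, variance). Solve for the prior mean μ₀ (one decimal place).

With known observation variance, the Normal–Normal posterior has precision τ_n = τ₀ + n/σ² and mean μ_n = (τ₀μ₀ + (n/σ²)x̄)/τ_n.
Here τ₀ = 1/152.6 = 0.006553 and τ_data = 3/196.3 = 0.015283, so τ_n = 0.021836.
Rearranging for μ₀: μ₀ = (μ_n·τ_n − τ_data·x̄)/τ₀ = (522.3096·0.021836 − 0.015283·495.3) / 0.006553 = 3.835483/0.006553 ≈ 585.3.

μ₀ = 585.3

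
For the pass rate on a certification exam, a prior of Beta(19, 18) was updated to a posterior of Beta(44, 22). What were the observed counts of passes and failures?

A Beta(a, b) prior with s successes and f failures in binomial data gives a Beta(a+s, b+f) posterior.
So s = 44 − 19 = 25 and f = 22 − 18 = 4.

25 passes and 4 failures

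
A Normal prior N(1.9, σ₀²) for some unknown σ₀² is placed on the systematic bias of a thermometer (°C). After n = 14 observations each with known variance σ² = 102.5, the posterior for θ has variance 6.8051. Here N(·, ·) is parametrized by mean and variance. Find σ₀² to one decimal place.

σ₀² = 96.5

Posterior precision equals prior precision plus data precision: 1/σ_n² = 1/σ₀² + n/σ².
So 1/σ₀² = 1/6.8051 − 14/102.5 = 0.146949 − 0.136585 = 0.010364.
Hence σ₀² = 1/0.010364 ≈ 96.5.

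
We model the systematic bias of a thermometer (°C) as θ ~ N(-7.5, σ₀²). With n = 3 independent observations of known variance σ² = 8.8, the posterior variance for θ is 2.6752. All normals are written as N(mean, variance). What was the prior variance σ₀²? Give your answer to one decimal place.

σ₀² = 30.4

For the Normal–Normal model with known σ², precisions add: τ_n = τ₀ + n/σ².
So 1/σ₀² = 1/2.6752 − 3/8.8 = 0.373804 − 0.340909 = 0.032895.
Hence σ₀² = 1/0.032895 ≈ 30.4.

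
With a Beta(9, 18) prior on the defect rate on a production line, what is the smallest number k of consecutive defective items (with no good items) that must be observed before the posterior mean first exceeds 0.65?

k = 25

After k defective items and 0 good items the posterior is Beta(9+k, 18), with mean (9+k)/(9+18+k).
Set (9+k)/(27+k) > 0.65 and solve: k > (0.65·27 − 9)/(1 − 0.65) = 24.429.
The smallest integer exceeding 24.429 is 25.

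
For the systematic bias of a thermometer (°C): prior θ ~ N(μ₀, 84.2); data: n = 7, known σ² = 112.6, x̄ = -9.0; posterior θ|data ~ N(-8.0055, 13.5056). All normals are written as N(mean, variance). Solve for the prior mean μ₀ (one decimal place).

μ₀ = -2.8

The posterior mean is a precision-weighted average: μ_n = (τ₀μ₀ + τ_data·x̄)/(τ₀+τ_data), with τ₀=1/σ₀² and τ_data=n/σ².
Here τ₀ = 1/84.2 = 0.011876 and τ_data = 7/112.6 = 0.062167, so τ_n = 0.074043.
Rearranging for μ₀: μ₀ = (μ_n·τ_n − τ_data·x̄)/τ₀ = (-8.0055·0.074043 − 0.062167·-9.0) / 0.011876 = -0.033248/0.011876 ≈ -2.8.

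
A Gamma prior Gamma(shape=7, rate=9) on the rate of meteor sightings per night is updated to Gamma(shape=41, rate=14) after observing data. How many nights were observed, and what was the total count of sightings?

n = 5 nights with total 34 sightings

A Gamma(α, β) prior (rate parametrization) on a Poisson rate with n observations summing to S gives posterior Gamma(α+S, β+n).
Matching: Σxᵢ = 41 − 7 = 34 and n = 14 − 9 = 5.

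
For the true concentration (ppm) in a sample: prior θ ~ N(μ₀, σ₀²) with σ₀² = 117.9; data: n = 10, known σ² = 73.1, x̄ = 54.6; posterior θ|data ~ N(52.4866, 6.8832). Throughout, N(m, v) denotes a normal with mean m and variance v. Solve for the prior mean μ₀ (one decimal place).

μ₀ = 18.4

With known observation variance, the Normal–Normal posterior has precision τ_n = τ₀ + n/σ² and mean μ_n = (τ₀μ₀ + (n/σ²)x̄)/τ_n.
Here τ₀ = 1/117.9 = 0.008482 and τ_data = 10/73.1 = 0.136799, so τ_n = 0.145281.
Rearranging for μ₀: μ₀ = (μ_n·τ_n − τ_data·x̄)/τ₀ = (52.4866·0.145281 − 0.136799·54.6) / 0.008482 = 0.156080/0.008482 ≈ 18.4.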